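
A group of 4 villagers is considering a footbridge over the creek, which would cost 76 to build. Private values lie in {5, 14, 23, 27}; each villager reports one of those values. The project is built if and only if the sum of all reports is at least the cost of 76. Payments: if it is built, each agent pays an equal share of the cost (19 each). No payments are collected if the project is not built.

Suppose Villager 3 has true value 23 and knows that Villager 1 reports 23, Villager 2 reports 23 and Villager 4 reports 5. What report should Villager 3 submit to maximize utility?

Report 5: project not built, utility 0.
Report 14: project not built, utility 0.
Report 23: project not built, utility 0.
Report 27: project built, pays 19, utility 23 - 19 = 4.
The best choice is 27 with utility 4.

27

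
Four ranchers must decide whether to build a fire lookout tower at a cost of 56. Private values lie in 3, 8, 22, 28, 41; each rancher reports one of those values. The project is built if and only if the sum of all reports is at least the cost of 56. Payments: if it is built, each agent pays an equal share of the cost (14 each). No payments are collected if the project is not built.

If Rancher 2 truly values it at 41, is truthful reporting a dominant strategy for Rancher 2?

Yes

Check each profile of the others' reports and compare truth against every alternative report.
Others report (3, 8, 8): truth gives 27, best alternative gives 0.
Others report (8, 3, 8): truth gives 27, best alternative gives 0.
Others report (8, 8, 3): truth gives 27, best alternative gives 0.
Others report (8, 8, 8): truth gives 27, best alternative gives 0.
Others report (3, 3, 22): truth gives 27, best alternative gives 27.
Others report (3, 3, 28): truth gives 27, best alternative gives 27.
(Remaining 119 profiles checked similarly; truth is weakly best in each.)
In every case the truthful report is at least as good as any alternative, so it is a dominant strategy.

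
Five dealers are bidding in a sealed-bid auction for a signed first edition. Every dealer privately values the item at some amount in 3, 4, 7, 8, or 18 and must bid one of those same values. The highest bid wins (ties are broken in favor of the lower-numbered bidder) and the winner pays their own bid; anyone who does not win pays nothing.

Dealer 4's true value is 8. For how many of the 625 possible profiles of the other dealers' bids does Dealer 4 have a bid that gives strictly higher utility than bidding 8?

Others bid (3, 3, 3, 3): truth gives 0; bid 4 gives 4 > 0. Violating.
Others bid (3, 3, 3, 4): truth gives 0; bid 4 gives 4 > 0. Violating.
Others bid (3, 3, 3, 7): truth gives 0; bid 7 gives 1 > 0. Violating.
Others bid (3, 3, 4, 3): truth gives 0; bid 7 gives 1 > 0. Violating.
Others bid (3, 3, 3, 8): truth gives 0; no alternative beats it.
Others bid (3, 3, 3, 18): truth gives 0; no alternative beats it.
(Checking all 625 profiles: 24 have a profitable deviation, 601 do not.)

24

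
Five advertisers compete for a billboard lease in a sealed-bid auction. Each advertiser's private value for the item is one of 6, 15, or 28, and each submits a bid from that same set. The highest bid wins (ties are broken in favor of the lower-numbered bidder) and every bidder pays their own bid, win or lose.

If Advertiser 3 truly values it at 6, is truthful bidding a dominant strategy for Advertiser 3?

Yes

Check each profile of the others' bids and compare truth against every alternative bid.
Others bid (6, 6, 6, 28): truth gives -6, best alternative gives -15.
Others bid (6, 6, 15, 28): truth gives -6, best alternative gives -15.
Others bid (6, 6, 28, 6): truth gives -6, best alternative gives -15.
Others bid (6, 6, 28, 15): truth gives -6, best alternative gives -15.
Others bid (6, 6, 28, 28): truth gives -6, best alternative gives -15.
Others bid (6, 15, 6, 6): truth gives -6, best alternative gives -15.
(Remaining 75 profiles checked similarly; truth is weakly best in each.)
In every case the truthful bid is at least as good as any alternative, so it is a dominant strategy.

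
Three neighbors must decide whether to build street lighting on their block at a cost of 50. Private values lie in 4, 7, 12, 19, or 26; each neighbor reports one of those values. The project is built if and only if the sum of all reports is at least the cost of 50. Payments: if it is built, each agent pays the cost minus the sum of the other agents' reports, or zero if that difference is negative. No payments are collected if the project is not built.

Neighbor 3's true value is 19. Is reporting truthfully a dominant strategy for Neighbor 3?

Check each profile of the others' reports and compare truth against every alternative report.
Others report (26, 26): truth gives 19, best alternative gives 19.
Others report (19, 26): truth gives 14, best alternative gives 14.
Others report (26, 19): truth gives 14, best alternative gives 14.
Others report (12, 26): truth gives 7, best alternative gives 7.
Others report (19, 19): truth gives 7, best alternative gives 7.
Others report (26, 12): truth gives 7, best alternative gives 7.
(Remaining 19 profiles checked similarly; truth is weakly best in each.)
In every case the truthful report is at least as good as any alternative, so it is a dominant strategy.

Yes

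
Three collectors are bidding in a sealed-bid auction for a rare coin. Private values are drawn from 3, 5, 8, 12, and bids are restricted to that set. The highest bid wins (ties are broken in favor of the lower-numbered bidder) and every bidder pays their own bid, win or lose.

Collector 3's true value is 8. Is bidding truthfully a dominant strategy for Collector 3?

No

Consider the case where Collector 1 bids 3 and Collector 2 bids 3.
Truthful bid 8: wins, pays 8, utility 8 - 8 = 0.
Bid 5 instead: wins, pays 5, utility 8 - 5 = 3.
Since 3 > 0, bidding 5 is strictly better here, so truthful bidding is not dominant.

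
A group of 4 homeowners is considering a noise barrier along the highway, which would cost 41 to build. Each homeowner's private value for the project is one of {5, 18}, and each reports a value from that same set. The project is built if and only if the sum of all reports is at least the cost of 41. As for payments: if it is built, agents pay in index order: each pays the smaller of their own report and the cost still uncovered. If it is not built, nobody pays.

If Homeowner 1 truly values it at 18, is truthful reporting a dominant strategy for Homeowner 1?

No

Consider the case where Homeowner 2 reports 5, Homeowner 3 reports 18 and Homeowner 4 reports 18.
Truthful report 18: project built, pays 18, utility 18 - 18 = 0.
Report 5 instead: project built, pays 5, utility 18 - 5 = 13.
Since 13 > 0, reporting 5 is strictly better here, so truthful reporting is not dominant.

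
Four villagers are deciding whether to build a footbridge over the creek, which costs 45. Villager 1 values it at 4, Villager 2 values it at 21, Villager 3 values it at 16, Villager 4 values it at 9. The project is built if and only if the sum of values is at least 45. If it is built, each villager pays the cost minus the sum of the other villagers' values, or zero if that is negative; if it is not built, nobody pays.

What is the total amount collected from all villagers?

Total value 50 ≥ cost 45, so it is built.
Villager 1: others sum to 46; max(0, 45 - 46) = 0.
Villager 2: others sum to 29; max(0, 45 - 29) = 16.
Villager 3: others sum to 34; max(0, 45 - 34) = 11.
Villager 4: others sum to 41; max(0, 45 - 41) = 4.
Total collected = 0 + 16 + 11 + 4 = 31.

31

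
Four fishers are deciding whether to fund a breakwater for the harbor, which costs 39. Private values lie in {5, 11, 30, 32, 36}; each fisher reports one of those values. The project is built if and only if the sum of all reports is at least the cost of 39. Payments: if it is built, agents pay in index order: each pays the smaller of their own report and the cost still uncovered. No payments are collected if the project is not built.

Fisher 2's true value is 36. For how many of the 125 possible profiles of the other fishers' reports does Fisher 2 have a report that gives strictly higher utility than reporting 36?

97

Others report (5, 5, 5): truth gives 2; report 30 gives 6 > 2. Violating.
Others report (5, 5, 11): truth gives 2; report 30 gives 6 > 2. Violating.
Others report (5, 5, 30): truth gives 2; report 5 gives 31 > 2. Violating.
Others report (5, 5, 32): truth gives 2; report 5 gives 31 > 2. Violating.
Others report (11, 5, 5): truth gives 8; no alternative beats it.
Others report (11, 5, 11): truth gives 8; no alternative beats it.
(Checking all 125 profiles: 97 have a profitable deviation, 28 do not.)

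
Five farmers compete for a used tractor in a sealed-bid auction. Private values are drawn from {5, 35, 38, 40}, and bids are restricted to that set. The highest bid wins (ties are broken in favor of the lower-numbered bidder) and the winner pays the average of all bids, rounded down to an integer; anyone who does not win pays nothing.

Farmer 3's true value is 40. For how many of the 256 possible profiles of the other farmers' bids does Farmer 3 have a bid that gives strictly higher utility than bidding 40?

Others bid (5, 5, 5, 5): truth gives 28; bid 35 gives 29 > 28. Violating.
Others bid (5, 5, 5, 35): truth gives 22; bid 35 gives 23 > 22. Violating.
Others bid (5, 5, 35, 5): truth gives 22; bid 35 gives 23 > 22. Violating.
Others bid (5, 5, 35, 35): truth gives 16; bid 35 gives 17 > 16. Violating.
Others bid (5, 5, 5, 38): truth gives 22; no alternative beats it.
Others bid (5, 5, 5, 40): truth gives 21; no alternative beats it.
(Checking all 256 profiles: 20 have a profitable deviation, 236 do not.)

20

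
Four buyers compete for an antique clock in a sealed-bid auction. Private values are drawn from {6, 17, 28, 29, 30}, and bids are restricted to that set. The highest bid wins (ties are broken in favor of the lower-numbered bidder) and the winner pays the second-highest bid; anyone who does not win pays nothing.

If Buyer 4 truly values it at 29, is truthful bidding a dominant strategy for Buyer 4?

Yes

Check each profile of the others' bids and compare truth against every alternative bid.
Others bid (6, 6, 6): truth gives 23, best alternative gives 23.
Others bid (6, 6, 17): truth gives 12, best alternative gives 12.
Others bid (6, 17, 6): truth gives 12, best alternative gives 12.
Others bid (6, 17, 17): truth gives 12, best alternative gives 12.
Others bid (17, 6, 6): truth gives 12, best alternative gives 12.
Others bid (17, 6, 17): truth gives 12, best alternative gives 12.
(Remaining 119 profiles checked similarly; truth is weakly best in each.)
In every case the truthful bid is at least as good as any alternative, so it is a dominant strategy.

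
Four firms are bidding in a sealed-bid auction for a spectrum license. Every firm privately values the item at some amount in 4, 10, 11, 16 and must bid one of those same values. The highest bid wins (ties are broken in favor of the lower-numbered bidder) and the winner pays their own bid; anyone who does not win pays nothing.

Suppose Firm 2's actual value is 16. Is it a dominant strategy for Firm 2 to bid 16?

Consider the case where Firm 1 bids 4, Firm 3 bids 4 and Firm 4 bids 4.
Truthful bid 16: wins, pays 16, utility 16 - 16 = 0.
Bid 10 instead: wins, pays 10, utility 16 - 10 = 6.
Since 6 > 0, bidding 10 is strictly better here, so truthful bidding is not dominant.

No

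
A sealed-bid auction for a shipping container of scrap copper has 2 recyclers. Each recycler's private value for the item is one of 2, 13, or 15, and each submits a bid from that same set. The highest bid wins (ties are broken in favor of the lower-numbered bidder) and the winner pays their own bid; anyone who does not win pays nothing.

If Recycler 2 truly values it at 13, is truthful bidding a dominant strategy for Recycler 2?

Check each profile of the others' bids and compare truth against every alternative bid.
Others bid (2): truth gives 0, best alternative gives 0.
Others bid (13): truth gives 0, best alternative gives 0.
Others bid (15): truth gives 0, best alternative gives 0.
In every case the truthful bid is at least as good as any alternative, so it is a dominant strategy.

Yes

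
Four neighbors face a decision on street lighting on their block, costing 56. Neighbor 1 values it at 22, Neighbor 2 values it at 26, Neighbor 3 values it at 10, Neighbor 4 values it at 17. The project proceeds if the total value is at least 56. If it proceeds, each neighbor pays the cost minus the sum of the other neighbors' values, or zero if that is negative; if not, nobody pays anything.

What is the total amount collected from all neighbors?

Total value 75 ≥ cost 56, so it is built.
Neighbor 1: others sum to 53; max(0, 56 - 53) = 3.
Neighbor 2: others sum to 49; max(0, 56 - 49) = 7.
Neighbor 3: others sum to 65; max(0, 56 - 65) = 0.
Neighbor 4: others sum to 58; max(0, 56 - 58) = 0.
Total collected = 3 + 7 + 0 + 0 = 10.

10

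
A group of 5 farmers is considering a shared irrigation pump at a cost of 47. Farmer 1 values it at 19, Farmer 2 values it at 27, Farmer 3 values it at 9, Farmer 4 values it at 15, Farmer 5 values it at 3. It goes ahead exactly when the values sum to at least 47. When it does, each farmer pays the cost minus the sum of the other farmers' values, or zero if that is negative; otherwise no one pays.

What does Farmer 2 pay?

1

Total value 73 ≥ cost 47, so the project is built.
The other farmers' values sum to 46.
Cost minus that sum is 47 - 46 = 1.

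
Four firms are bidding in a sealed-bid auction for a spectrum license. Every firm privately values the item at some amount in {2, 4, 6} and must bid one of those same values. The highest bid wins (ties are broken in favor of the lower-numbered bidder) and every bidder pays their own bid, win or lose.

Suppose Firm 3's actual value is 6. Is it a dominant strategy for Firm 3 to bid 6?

Consider the case where Firm 1 bids 2, Firm 2 bids 2 and Firm 4 bids 2.
Truthful bid 6: wins, pays 6, utility 6 - 6 = 0.
Bid 4 instead: wins, pays 4, utility 6 - 4 = 2.
Since 2 > 0, bidding 4 is strictly better here, so truthful bidding is not dominant.

No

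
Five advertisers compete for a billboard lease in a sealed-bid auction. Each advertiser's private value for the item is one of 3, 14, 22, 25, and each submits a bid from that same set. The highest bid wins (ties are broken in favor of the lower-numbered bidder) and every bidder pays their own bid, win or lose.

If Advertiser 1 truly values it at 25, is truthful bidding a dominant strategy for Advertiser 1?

No

Consider the case where Advertiser 2 bids 3, Advertiser 3 bids 3, Advertiser 4 bids 3 and Advertiser 5 bids 3.
Truthful bid 25: wins, pays 25, utility 25 - 25 = 0.
Bid 3 instead: wins, pays 3, utility 25 - 3 = 22.
Since 22 > 0, bidding 3 is strictly better here, so truthful bidding is not dominant.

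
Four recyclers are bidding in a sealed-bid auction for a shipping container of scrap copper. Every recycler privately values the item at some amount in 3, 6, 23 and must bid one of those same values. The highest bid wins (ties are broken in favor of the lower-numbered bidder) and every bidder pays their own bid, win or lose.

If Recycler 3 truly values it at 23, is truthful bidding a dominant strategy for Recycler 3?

No

Consider the case where Recycler 1 bids 3, Recycler 2 bids 3 and Recycler 4 bids 3.
Truthful bid 23: wins, pays 23, utility 23 - 23 = 0.
Bid 6 instead: wins, pays 6, utility 23 - 6 = 17.
Since 17 > 0, bidding 6 is strictly better here, so truthful bidding is not dominant.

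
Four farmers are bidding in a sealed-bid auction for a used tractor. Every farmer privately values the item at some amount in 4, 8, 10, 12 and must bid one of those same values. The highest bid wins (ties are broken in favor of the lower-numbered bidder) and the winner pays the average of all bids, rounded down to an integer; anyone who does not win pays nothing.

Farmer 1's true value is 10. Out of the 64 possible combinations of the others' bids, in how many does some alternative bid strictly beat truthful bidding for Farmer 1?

Others bid (4, 4, 4): truth gives 5; bid 4 gives 6 > 5. Violating.
Others bid (4, 4, 12): truth gives 0; bid 12 gives 2 > 0. Violating.
Others bid (4, 8, 12): truth gives 0; bid 12 gives 1 > 0. Violating.
Others bid (4, 10, 12): truth gives 0; bid 12 gives 1 > 0. Violating.
Others bid (4, 4, 8): truth gives 4; no alternative beats it.
Others bid (4, 4, 10): truth gives 3; no alternative beats it.
(Checking all 64 profiles: 16 have a profitable deviation, 48 do not.)

16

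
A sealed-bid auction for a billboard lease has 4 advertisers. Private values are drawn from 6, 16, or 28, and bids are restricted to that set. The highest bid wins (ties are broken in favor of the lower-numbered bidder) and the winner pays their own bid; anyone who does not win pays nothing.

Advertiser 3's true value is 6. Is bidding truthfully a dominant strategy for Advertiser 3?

Check each profile of the others' bids and compare truth against every alternative bid.
Others bid (6, 6, 6): truth gives 0, best alternative gives -10.
Others bid (6, 6, 16): truth gives 0, best alternative gives -10.
Others bid (6, 6, 28): truth gives 0, best alternative gives 0.
Others bid (6, 16, 6): truth gives 0, best alternative gives 0.
Others bid (6, 16, 16): truth gives 0, best alternative gives 0.
Others bid (6, 16, 28): truth gives 0, best alternative gives 0.
(Remaining 21 profiles checked similarly; truth is weakly best in each.)
In every case the truthful bid is at least as good as any alternative, so it is a dominant strategy.

Yes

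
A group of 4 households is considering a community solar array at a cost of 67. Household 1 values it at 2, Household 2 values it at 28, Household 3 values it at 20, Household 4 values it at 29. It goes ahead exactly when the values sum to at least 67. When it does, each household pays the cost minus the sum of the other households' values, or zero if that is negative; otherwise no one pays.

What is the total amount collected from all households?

41

Total value 79 ≥ cost 67, so it is built.
Household 1: others sum to 77; max(0, 67 - 77) = 0.
Household 2: others sum to 51; max(0, 67 - 51) = 16.
Household 3: others sum to 59; max(0, 67 - 59) = 8.
Household 4: others sum to 50; max(0, 67 - 50) = 17.
Total collected = 0 + 16 + 8 + 17 = 41.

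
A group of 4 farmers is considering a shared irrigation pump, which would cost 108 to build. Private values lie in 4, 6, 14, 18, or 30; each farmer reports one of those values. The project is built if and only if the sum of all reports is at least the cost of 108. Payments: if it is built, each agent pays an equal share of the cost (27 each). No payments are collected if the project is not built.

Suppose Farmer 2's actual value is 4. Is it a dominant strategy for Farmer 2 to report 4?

Check each profile of the others' reports and compare truth against every alternative report.
Others report (4, 4, 4): truth gives 0, best alternative gives 0.
Others report (4, 4, 6): truth gives 0, best alternative gives 0.
Others report (4, 4, 14): truth gives 0, best alternative gives 0.
Others report (4, 4, 18): truth gives 0, best alternative gives 0.
Others report (4, 4, 30): truth gives 0, best alternative gives 0.
Others report (4, 6, 4): truth gives 0, best alternative gives 0.
(Remaining 119 profiles checked similarly; truth is weakly best in each.)
In every case the truthful report is at least as good as any alternative, so it is a dominant strategy.

Yes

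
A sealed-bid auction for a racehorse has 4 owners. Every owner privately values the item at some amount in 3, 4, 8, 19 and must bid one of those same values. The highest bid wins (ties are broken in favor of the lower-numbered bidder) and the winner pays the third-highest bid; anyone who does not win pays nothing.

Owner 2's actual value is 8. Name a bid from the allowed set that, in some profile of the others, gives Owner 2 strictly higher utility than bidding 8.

19

Suppose Owner 1 bids 3, Owner 3 bids 3 and Owner 4 bids 19.
Bid 8: loses, pays 0, utility 0.
Bid 19: wins, pays 3, utility 8 - 3 = 5.
So bidding 19 beats truth here (5 > 0).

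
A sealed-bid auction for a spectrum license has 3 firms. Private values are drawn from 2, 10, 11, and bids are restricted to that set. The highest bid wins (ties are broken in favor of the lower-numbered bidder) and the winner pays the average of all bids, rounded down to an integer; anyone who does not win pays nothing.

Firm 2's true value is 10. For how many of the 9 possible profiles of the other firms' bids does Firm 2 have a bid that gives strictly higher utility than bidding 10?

Others bid (2, 11): truth gives 0; bid 11 gives 2 > 0. Violating.
Others bid (10, 2): truth gives 0; bid 11 gives 3 > 0. Violating.
Others bid (2, 2): truth gives 6; no alternative beats it.
Others bid (2, 10): truth gives 3; no alternative beats it.
(Checking all 9 profiles: 2 have a profitable deviation, 7 do not.)

2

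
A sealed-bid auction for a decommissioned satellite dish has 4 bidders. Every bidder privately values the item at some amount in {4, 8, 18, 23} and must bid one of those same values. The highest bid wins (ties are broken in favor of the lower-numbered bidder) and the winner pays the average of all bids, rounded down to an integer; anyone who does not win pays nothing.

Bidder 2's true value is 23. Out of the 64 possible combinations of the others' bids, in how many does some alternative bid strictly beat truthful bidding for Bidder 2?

18

Others bid (4, 4, 4): truth gives 15; bid 8 gives 18 > 15. Violating.
Others bid (4, 4, 8): truth gives 14; bid 8 gives 17 > 14. Violating.
Others bid (4, 4, 18): truth gives 11; bid 18 gives 12 > 11. Violating.
Others bid (4, 8, 4): truth gives 14; bid 8 gives 17 > 14. Violating.
Others bid (4, 4, 23): truth gives 10; no alternative beats it.
Others bid (4, 8, 23): truth gives 9; no alternative beats it.
(Checking all 64 profiles: 18 have a profitable deviation, 46 do not.)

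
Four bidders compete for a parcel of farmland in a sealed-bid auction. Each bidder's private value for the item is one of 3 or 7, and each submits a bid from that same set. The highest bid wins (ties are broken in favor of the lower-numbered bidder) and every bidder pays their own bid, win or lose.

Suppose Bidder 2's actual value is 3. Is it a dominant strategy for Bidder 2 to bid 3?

Check each profile of the others' bids and compare truth against every alternative bid.
Others bid (7, 3, 3): truth gives -3, best alternative gives -7.
Others bid (7, 3, 7): truth gives -3, best alternative gives -7.
Others bid (7, 7, 3): truth gives -3, best alternative gives -7.
Others bid (7, 7, 7): truth gives -3, best alternative gives -7.
Others bid (3, 3, 3): truth gives -3, best alternative gives -4.
Others bid (3, 3, 7): truth gives -3, best alternative gives -4.
(Remaining 2 profiles checked similarly; truth is weakly best in each.)
In every case the truthful bid is at least as good as any alternative, so it is a dominant strategy.

Yes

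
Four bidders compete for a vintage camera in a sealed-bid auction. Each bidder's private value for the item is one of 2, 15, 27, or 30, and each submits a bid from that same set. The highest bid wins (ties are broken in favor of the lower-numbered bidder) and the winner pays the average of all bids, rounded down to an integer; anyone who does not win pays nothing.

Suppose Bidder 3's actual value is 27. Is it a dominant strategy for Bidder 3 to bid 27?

Consider the case where Bidder 1 bids 2, Bidder 2 bids 2 and Bidder 4 bids 2.
Truthful bid 27: wins, pays 8, utility 27 - 8 = 19.
Bid 15 instead: wins, pays 5, utility 27 - 5 = 22.
Since 22 > 19, bidding 15 is strictly better here, so truthful bidding is not dominant.

No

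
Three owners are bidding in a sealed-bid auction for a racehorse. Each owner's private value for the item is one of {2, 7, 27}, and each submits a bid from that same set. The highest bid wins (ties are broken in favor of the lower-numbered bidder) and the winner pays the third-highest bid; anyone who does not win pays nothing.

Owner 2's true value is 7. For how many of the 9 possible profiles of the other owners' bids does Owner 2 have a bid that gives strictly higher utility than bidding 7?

Others bid (2, 27): truth gives 0; bid 27 gives 5 > 0. Violating.
Others bid (7, 2): truth gives 0; bid 27 gives 5 > 0. Violating.
Others bid (2, 2): truth gives 5; no alternative beats it.
Others bid (2, 7): truth gives 5; no alternative beats it.
(Checking all 9 profiles: 2 have a profitable deviation, 7 do not.)

2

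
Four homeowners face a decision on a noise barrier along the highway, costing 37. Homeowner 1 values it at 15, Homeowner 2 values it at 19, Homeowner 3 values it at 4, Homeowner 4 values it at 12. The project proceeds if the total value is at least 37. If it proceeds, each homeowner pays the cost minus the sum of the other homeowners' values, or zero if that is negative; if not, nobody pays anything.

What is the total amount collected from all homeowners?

Total value 50 ≥ cost 37, so it is built.
Homeowner 1: others sum to 35; max(0, 37 - 35) = 2.
Homeowner 2: others sum to 31; max(0, 37 - 31) = 6.
Homeowner 3: others sum to 46; max(0, 37 - 46) = 0.
Homeowner 4: others sum to 38; max(0, 37 - 38) = 0.
Total collected = 2 + 6 + 0 + 0 = 8.

8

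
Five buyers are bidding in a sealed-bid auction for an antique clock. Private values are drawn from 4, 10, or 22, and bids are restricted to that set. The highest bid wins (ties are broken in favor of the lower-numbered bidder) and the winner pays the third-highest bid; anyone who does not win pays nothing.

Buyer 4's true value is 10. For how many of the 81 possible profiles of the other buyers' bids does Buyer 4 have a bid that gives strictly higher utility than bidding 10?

Others bid (4, 4, 4, 22): truth gives 0; bid 22 gives 6 > 0. Violating.
Others bid (4, 4, 10, 4): truth gives 0; bid 22 gives 6 > 0. Violating.
Others bid (4, 10, 4, 4): truth gives 0; bid 22 gives 6 > 0. Violating.
Others bid (10, 4, 4, 4): truth gives 0; bid 22 gives 6 > 0. Violating.
Others bid (4, 4, 4, 4): truth gives 6; no alternative beats it.
Others bid (4, 4, 4, 10): truth gives 6; no alternative beats it.
(Checking all 81 profiles: 4 have a profitable deviation, 77 do not.)

4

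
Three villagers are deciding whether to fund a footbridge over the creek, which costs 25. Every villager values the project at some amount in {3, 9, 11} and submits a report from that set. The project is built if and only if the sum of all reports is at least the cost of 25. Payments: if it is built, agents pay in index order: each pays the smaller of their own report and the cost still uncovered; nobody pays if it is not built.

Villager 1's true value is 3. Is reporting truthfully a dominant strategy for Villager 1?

Yes

Check each profile of the others' reports and compare truth against every alternative report.
Others report (9, 9): truth gives 0, best alternative gives -6.
Others report (9, 11): truth gives 0, best alternative gives -6.
Others report (11, 9): truth gives 0, best alternative gives -6.
Others report (11, 11): truth gives 0, best alternative gives -6.
Others report (3, 3): truth gives 0, best alternative gives 0.
Others report (3, 9): truth gives 0, best alternative gives 0.
(Remaining 3 profiles checked similarly; truth is weakly best in each.)
In every case the truthful report is at least as good as any alternative, so it is a dominant strategy.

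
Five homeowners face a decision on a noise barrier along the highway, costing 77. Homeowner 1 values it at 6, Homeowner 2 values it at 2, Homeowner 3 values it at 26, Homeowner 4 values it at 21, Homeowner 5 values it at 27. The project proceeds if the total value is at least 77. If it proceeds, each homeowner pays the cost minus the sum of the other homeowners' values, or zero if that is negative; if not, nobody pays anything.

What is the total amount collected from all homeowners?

60

Total value 82 ≥ cost 77, so it is built.
Homeowner 1: others sum to 76; max(0, 77 - 76) = 1.
Homeowner 2: others sum to 80; max(0, 77 - 80) = 0.
Homeowner 3: others sum to 56; max(0, 77 - 56) = 21.
Homeowner 4: others sum to 61; max(0, 77 - 61) = 16.
Homeowner 5: others sum to 55; max(0, 77 - 55) = 22.
Total collected = 1 + 0 + 21 + 16 + 22 = 60.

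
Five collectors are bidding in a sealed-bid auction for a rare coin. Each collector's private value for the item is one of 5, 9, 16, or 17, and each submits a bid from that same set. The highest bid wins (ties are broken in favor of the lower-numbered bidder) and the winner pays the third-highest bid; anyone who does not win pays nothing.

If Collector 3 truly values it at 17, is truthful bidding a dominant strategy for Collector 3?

Yes

Check each profile of the others' bids and compare truth against every alternative bid.
Others bid (5, 5, 5, 17): truth gives 12, best alternative gives 0.
Others bid (5, 5, 17, 5): truth gives 12, best alternative gives 0.
Others bid (5, 16, 5, 5): truth gives 12, best alternative gives 0.
Others bid (16, 5, 5, 5): truth gives 12, best alternative gives 0.
Others bid (5, 5, 9, 17): truth gives 8, best alternative gives 0.
Others bid (5, 5, 17, 9): truth gives 8, best alternative gives 0.
(Remaining 250 profiles checked similarly; truth is weakly best in each.)
In every case the truthful bid is at least as good as any alternative, so it is a dominant strategy.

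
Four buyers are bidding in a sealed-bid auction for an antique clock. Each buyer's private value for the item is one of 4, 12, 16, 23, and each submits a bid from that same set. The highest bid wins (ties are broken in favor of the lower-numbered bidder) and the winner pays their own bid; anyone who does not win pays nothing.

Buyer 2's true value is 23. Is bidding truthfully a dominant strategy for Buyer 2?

Consider the case where Buyer 1 bids 4, Buyer 3 bids 4 and Buyer 4 bids 4.
Truthful bid 23: wins, pays 23, utility 23 - 23 = 0.
Bid 12 instead: wins, pays 12, utility 23 - 12 = 11.
Since 11 > 0, bidding 12 is strictly better here, so truthful bidding is not dominant.

No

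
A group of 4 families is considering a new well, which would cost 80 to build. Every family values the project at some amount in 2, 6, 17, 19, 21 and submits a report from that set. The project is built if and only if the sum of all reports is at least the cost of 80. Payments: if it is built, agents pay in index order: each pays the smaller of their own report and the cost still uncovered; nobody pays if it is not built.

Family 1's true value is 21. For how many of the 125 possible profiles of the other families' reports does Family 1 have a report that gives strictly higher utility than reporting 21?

4

Others report (19, 21, 21): truth gives 0; report 19 gives 2 > 0. Violating.
Others report (21, 19, 21): truth gives 0; report 19 gives 2 > 0. Violating.
Others report (21, 21, 19): truth gives 0; report 19 gives 2 > 0. Violating.
Others report (21, 21, 21): truth gives 0; report 17 gives 4 > 0. Violating.
Others report (2, 2, 2): truth gives 0; no alternative beats it.
Others report (2, 2, 6): truth gives 0; no alternative beats it.
(Checking all 125 profiles: 4 have a profitable deviation, 121 do not.)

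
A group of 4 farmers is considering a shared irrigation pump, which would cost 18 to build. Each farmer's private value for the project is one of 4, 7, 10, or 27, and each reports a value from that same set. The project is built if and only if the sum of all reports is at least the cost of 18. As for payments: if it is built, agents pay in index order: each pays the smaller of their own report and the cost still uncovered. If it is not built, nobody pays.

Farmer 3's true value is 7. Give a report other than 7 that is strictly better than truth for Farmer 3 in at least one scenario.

Suppose Farmer 1 reports 4, Farmer 2 reports 4 and Farmer 4 reports 7.
Report 7: project built, pays 7, utility 7 - 7 = 0.
Report 4: project built, pays 4, utility 7 - 4 = 3.
So reporting 4 beats truth here (3 > 0).

4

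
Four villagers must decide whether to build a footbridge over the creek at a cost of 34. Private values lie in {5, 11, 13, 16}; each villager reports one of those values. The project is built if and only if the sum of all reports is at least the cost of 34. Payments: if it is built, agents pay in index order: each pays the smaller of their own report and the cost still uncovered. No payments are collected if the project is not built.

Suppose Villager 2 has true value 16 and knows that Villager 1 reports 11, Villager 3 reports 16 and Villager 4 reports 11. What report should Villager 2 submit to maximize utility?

Report 5: project built, pays 5, utility 16 - 5 = 11.
Report 11: project built, pays 11, utility 16 - 11 = 5.
Report 13: project built, pays 13, utility 16 - 13 = 3.
Report 16: project built, pays 16, utility 16 - 16 = 0.
The best choice is 5 with utility 11.

5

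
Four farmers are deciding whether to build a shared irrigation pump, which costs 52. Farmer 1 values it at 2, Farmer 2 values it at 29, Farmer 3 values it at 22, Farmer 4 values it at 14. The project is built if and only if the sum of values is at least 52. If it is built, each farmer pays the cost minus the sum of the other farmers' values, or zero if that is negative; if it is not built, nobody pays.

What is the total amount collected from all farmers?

21

Total value 67 ≥ cost 52, so it is built.
Farmer 1: others sum to 65; max(0, 52 - 65) = 0.
Farmer 2: others sum to 38; max(0, 52 - 38) = 14.
Farmer 3: others sum to 45; max(0, 52 - 45) = 7.
Farmer 4: others sum to 53; max(0, 52 - 53) = 0.
Total collected = 0 + 14 + 7 + 0 = 21.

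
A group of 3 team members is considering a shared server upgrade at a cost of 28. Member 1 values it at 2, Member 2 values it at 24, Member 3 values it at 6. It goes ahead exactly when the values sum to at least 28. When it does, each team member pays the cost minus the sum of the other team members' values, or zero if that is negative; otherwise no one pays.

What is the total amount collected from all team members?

Total value 32 ≥ cost 28, so it is built.
Member 1: others sum to 30; max(0, 28 - 30) = 0.
Member 2: others sum to 8; max(0, 28 - 8) = 20.
Member 3: others sum to 26; max(0, 28 - 26) = 2.
Total collected = 0 + 20 + 2 = 22.

22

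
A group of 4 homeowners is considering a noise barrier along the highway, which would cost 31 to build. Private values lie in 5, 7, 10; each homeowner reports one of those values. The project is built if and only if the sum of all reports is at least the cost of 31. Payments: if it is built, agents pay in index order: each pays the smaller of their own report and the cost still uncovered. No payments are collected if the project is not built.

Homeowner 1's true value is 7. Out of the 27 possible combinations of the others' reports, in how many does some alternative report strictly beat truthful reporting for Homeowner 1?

Others report (7, 10, 10): truth gives 0; report 5 gives 2 > 0. Violating.
Others report (10, 7, 10): truth gives 0; report 5 gives 2 > 0. Violating.
Others report (10, 10, 7): truth gives 0; report 5 gives 2 > 0. Violating.
Others report (10, 10, 10): truth gives 0; report 5 gives 2 > 0. Violating.
Others report (5, 5, 5): truth gives 0; no alternative beats it.
Others report (5, 5, 7): truth gives 0; no alternative beats it.
(Checking all 27 profiles: 4 have a profitable deviation, 23 do not.)

4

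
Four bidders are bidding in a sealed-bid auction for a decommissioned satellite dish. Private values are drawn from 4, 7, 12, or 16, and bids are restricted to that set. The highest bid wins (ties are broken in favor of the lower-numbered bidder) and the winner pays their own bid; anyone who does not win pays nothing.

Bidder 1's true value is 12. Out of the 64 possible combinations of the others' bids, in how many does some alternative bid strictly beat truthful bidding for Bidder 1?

Others bid (4, 4, 4): truth gives 0; bid 4 gives 8 > 0. Violating.
Others bid (4, 4, 7): truth gives 0; bid 7 gives 5 > 0. Violating.
Others bid (4, 7, 4): truth gives 0; bid 7 gives 5 > 0. Violating.
Others bid (4, 7, 7): truth gives 0; bid 7 gives 5 > 0. Violating.
Others bid (4, 4, 12): truth gives 0; no alternative beats it.
Others bid (4, 4, 16): truth gives 0; no alternative beats it.
(Checking all 64 profiles: 8 have a profitable deviation, 56 do not.)

8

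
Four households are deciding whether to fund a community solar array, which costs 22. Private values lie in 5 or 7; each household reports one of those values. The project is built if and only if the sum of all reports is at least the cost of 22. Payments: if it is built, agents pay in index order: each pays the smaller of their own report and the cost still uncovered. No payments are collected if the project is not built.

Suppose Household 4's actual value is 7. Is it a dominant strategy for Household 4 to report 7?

Yes

Check each profile of the others' reports and compare truth against every alternative report.
Others report (7, 7, 7): truth gives 6, best alternative gives 6.
Others report (5, 7, 7): truth gives 4, best alternative gives 4.
Others report (7, 5, 7): truth gives 4, best alternative gives 4.
Others report (7, 7, 5): truth gives 4, best alternative gives 4.
Others report (5, 5, 7): truth gives 2, best alternative gives 2.
Others report (5, 7, 5): truth gives 2, best alternative gives 2.
(Remaining 2 profiles checked similarly; truth is weakly best in each.)
In every case the truthful report is at least as good as any alternative, so it is a dominant strategy.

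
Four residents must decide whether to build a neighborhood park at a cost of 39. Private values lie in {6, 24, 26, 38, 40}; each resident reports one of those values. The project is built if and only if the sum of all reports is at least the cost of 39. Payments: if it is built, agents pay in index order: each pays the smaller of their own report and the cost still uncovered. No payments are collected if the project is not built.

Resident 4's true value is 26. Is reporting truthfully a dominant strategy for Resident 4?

Yes

Check each profile of the others' reports and compare truth against every alternative report.
Others report (6, 6, 38): truth gives 26, best alternative gives 26.
Others report (6, 6, 40): truth gives 26, best alternative gives 26.
Others report (6, 24, 24): truth gives 26, best alternative gives 26.
Others report (6, 24, 26): truth gives 26, best alternative gives 26.
Others report (6, 24, 38): truth gives 26, best alternative gives 26.
Others report (6, 24, 40): truth gives 26, best alternative gives 26.
(Remaining 119 profiles checked similarly; truth is weakly best in each.)
In every case the truthful report is at least as good as any alternative, so it is a dominant strategy.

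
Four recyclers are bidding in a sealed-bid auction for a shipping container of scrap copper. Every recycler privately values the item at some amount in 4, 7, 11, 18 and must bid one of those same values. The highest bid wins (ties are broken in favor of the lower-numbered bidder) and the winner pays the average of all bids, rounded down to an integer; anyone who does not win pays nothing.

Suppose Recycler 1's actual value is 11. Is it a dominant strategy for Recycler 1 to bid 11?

Consider the case where Recycler 2 bids 4, Recycler 3 bids 4 and Recycler 4 bids 4.
Truthful bid 11: wins, pays 5, utility 11 - 5 = 6.
Bid 4 instead: wins, pays 4, utility 11 - 4 = 7.
Since 7 > 6, bidding 4 is strictly better here, so truthful bidding is not dominant.

No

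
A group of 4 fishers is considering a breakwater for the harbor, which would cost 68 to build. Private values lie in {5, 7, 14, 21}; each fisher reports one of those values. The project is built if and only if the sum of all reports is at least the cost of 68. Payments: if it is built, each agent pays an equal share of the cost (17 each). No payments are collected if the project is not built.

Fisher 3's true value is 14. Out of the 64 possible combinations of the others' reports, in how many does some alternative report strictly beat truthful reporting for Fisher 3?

Others report (14, 21, 21): truth gives -3; report 5 gives 0 > -3. Violating.
Others report (21, 14, 21): truth gives -3; report 5 gives 0 > -3. Violating.
Others report (21, 21, 14): truth gives -3; report 5 gives 0 > -3. Violating.
Others report (5, 5, 5): truth gives 0; no alternative beats it.
Others report (5, 5, 7): truth gives 0; no alternative beats it.
(Checking all 64 profiles: 3 have a profitable deviation, 61 do not.)

3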